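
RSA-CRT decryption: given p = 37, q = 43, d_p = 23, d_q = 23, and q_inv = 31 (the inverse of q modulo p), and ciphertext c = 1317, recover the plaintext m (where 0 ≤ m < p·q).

690

m₁ = c^(d_p) mod p: c ≡ 22 (mod 37), and 22^23 mod 37 = 24.
m₂ = c^(d_q) mod q: c ≡ 27 (mod 43), and 27^23 mod 43 = 2.
h = q_inv·(m₁ − m₂) mod p = 31·(24 − 2) mod 37 = 16.
m = m₂ + h·q = 2 + 16·43 = 690.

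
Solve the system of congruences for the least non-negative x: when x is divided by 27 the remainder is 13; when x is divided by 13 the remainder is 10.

283

From x ≡ 13 (mod 27) write x = 13 + 27t. Substituting into x ≡ 10 (mod 13) gives 27t ≡ 10 (mod 13), and since 1⁻¹ ≡ 1 (mod 13), t ≡ 10. Hence x ≡ 13 + 27·10 = 283 (mod 351).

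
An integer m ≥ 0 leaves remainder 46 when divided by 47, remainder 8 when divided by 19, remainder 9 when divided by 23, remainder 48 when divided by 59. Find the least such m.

13441

From m ≡ 46 (mod 47) write m = 46 + 47t. Substituting into m ≡ 8 (mod 19) gives 47t ≡ 0 (mod 19), and since 9⁻¹ ≡ 17 (mod 19), t ≡ 0. Hence m ≡ 46 + 47·0 = 46 (mod 893).
From m ≡ 46 (mod 893) write m = 46 + 893t. Substituting into m ≡ 9 (mod 23) gives 893t ≡ 9 (mod 23), and since 19⁻¹ ≡ 17 (mod 23), t ≡ 15. Hence m ≡ 46 + 893·15 = 13441 (mod 20539).
From m ≡ 13441 (mod 20539) write m = 13441 + 20539t. Substituting into m ≡ 48 (mod 59) gives 20539t ≡ 0 (mod 59), and since 7⁻¹ ≡ 17 (mod 59), t ≡ 0. Hence m ≡ 13441 + 20539·0 = 13441 (mod 1211801).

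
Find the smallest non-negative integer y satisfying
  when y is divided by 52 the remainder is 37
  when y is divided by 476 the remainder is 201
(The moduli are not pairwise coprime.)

gcd(52, 476) = 4 and 4 | (201 − 37), so the pair is consistent; merging gives y ≡ 5913 (mod 6188), where 6188 = lcm(52, 476).
The solution is unique modulo lcm(52, 476) = 6188.

5913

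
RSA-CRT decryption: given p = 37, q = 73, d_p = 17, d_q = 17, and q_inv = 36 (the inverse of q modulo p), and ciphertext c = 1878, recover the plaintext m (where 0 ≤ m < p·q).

m₁ = c^(d_p) mod p: c ≡ 28 (mod 37), and 28^17 mod 37 = 4.
m₂ = c^(d_q) mod q: c ≡ 53 (mod 73), and 53^17 mod 73 = 68.
h = q_inv·(m₁ − m₂) mod p = 36·(4 − 68) mod 37 = 27.
m = m₂ + h·q = 68 + 27·73 = 2039.

2039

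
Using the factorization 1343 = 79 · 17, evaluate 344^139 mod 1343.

Mod 79: 344 ≡ 28; by Fermat, exponent reduces to 139 mod 78 = 61; 28^61 ≡ 63 (mod 79).
Mod 17: 344 ≡ 4; by Fermat, exponent reduces to 139 mod 16 = 11; 4^11 ≡ 13 (mod 17).
Combine by CRT: x ≡ 63 (mod 79), x ≡ 13 (mod 17) ⇒ x ≡ 1169 (mod 1343).

1169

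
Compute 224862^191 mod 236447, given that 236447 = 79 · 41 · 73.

26217

Mod 79: 224862 ≡ 28; by Fermat, exponent reduces to 191 mod 78 = 35; 28^35 ≡ 68 (mod 79).
Mod 41: 224862 ≡ 18; by Fermat, exponent reduces to 191 mod 40 = 31; 18^31 ≡ 18 (mod 41).
Mod 73: 224862 ≡ 22; by Fermat, exponent reduces to 191 mod 72 = 47; 22^47 ≡ 10 (mod 73).
Combine by CRT: x ≡ 68 (mod 79), x ≡ 18 (mod 41), x ≡ 10 (mod 73) ⇒ x ≡ 26217 (mod 236447).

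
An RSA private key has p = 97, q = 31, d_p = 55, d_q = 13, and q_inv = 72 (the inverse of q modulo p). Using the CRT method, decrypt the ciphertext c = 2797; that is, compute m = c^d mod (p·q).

2344

m₁ = c^(d_p) mod p: c ≡ 81 (mod 97), and 81^55 mod 97 = 16.
m₂ = c^(d_q) mod q: c ≡ 7 (mod 31), and 7^13 mod 31 = 19.
h = q_inv·(m₁ − m₂) mod p = 72·(16 − 19) mod 97 = 75.
m = m₂ + h·q = 19 + 75·31 = 2344.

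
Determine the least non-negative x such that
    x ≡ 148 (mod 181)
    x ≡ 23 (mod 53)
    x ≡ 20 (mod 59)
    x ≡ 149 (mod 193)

From x ≡ 148 (mod 181) write x = 148 + 181t. Substituting into x ≡ 23 (mod 53) gives 181t ≡ 34 (mod 53), and since 22⁻¹ ≡ 41 (mod 53), t ≡ 16. Hence x ≡ 148 + 181·16 = 3044 (mod 9593).
From x ≡ 3044 (mod 9593) write x = 3044 + 9593t. Substituting into x ≡ 20 (mod 59) gives 9593t ≡ 44 (mod 59), and since 35⁻¹ ≡ 27 (mod 59), t ≡ 8. Hence x ≡ 3044 + 9593·8 = 79788 (mod 565987).
From x ≡ 79788 (mod 565987) write x = 79788 + 565987t. Substituting into x ≡ 149 (mod 193) gives 565987t ≡ 70 (mod 193), and since 111⁻¹ ≡ 40 (mod 193), t ≡ 98. Hence x ≡ 79788 + 565987·98 = 55546514 (mod 109235491).

55546514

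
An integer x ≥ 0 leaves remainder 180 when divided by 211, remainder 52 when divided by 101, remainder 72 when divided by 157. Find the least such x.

297901

From x ≡ 180 (mod 211) write x = 180 + 211t. Substituting into x ≡ 52 (mod 101) gives 211t ≡ 74 (mod 101), and since 9⁻¹ ≡ 45 (mod 101), t ≡ 98. Hence x ≡ 180 + 211·98 = 20858 (mod 21311).
From x ≡ 20858 (mod 21311) write x = 20858 + 21311t. Substituting into x ≡ 72 (mod 157) gives 21311t ≡ 95 (mod 157), and since 116⁻¹ ≡ 134 (mod 157), t ≡ 13. Hence x ≡ 20858 + 21311·13 = 297901 (mod 3345827).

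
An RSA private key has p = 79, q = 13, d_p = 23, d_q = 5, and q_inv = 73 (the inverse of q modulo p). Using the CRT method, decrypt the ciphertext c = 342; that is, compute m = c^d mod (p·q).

569

m₁ = c^(d_p) mod p: c ≡ 26 (mod 79), and 26^23 mod 79 = 16.
m₂ = c^(d_q) mod q: c ≡ 4 (mod 13), and 4^5 mod 13 = 10.
h = q_inv·(m₁ − m₂) mod p = 73·(16 − 10) mod 79 = 43.
m = m₂ + h·q = 10 + 43·13 = 569.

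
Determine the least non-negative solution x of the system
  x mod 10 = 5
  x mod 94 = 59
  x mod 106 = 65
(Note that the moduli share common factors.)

Combine the congruences pairwise.
gcd(10, 94) = 2 and 2 | (59 − 5), so the pair is consistent; merging gives x ≡ 435 (mod 470), where 470 = lcm(10, 94).
gcd(470, 106) = 2 and 2 | (65 − 435), so the pair is consistent; merging gives x ≡ 7485 (mod 24910), where 24910 = lcm(470, 106).
The solution is unique modulo lcm(10, 94, 106) = 24910.

7485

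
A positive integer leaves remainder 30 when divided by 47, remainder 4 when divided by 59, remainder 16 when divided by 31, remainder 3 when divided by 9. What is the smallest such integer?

8913

From x ≡ 30 (mod 47) write x = 30 + 47t. Substituting into x ≡ 4 (mod 59) gives 47t ≡ 33 (mod 59), and since 47⁻¹ ≡ 54 (mod 59), t ≡ 12. Hence x ≡ 30 + 47·12 = 594 (mod 2773).
From x ≡ 594 (mod 2773) write x = 594 + 2773t. Substituting into x ≡ 16 (mod 31) gives 2773t ≡ 11 (mod 31), and since 14⁻¹ ≡ 20 (mod 31), t ≡ 3. Hence x ≡ 594 + 2773·3 = 8913 (mod 85963).
From x ≡ 8913 (mod 85963) write x = 8913 + 85963t. Substituting into x ≡ 3 (mod 9) gives 85963t ≡ 0 (mod 9), and since 4⁻¹ ≡ 7 (mod 9), t ≡ 0. Hence x ≡ 8913 + 85963·0 = 8913 (mod 773667).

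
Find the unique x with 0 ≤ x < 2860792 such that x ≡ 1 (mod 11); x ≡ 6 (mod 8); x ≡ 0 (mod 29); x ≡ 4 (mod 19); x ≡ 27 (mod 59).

279038

From x ≡ 1 (mod 11) write x = 1 + 11t. Substituting into x ≡ 6 (mod 8) gives 11t ≡ 5 (mod 8), and since 3⁻¹ ≡ 3 (mod 8), t ≡ 7. Hence x ≡ 1 + 11·7 = 78 (mod 88).
From x ≡ 78 (mod 88) write x = 78 + 88t. Substituting into x ≡ 0 (mod 29) gives 88t ≡ 9 (mod 29), and since 1⁻¹ ≡ 1 (mod 29), t ≡ 9. Hence x ≡ 78 + 88·9 = 870 (mod 2552).
From x ≡ 870 (mod 2552) write x = 870 + 2552t. Substituting into x ≡ 4 (mod 19) gives 2552t ≡ 8 (mod 19), and since 6⁻¹ ≡ 16 (mod 19), t ≡ 14. Hence x ≡ 870 + 2552·14 = 36598 (mod 48488).
From x ≡ 36598 (mod 48488) write x = 36598 + 48488t. Substituting into x ≡ 27 (mod 59) gives 48488t ≡ 9 (mod 59), and since 49⁻¹ ≡ 53 (mod 59), t ≡ 5. Hence x ≡ 36598 + 48488·5 = 279038 (mod 2860792).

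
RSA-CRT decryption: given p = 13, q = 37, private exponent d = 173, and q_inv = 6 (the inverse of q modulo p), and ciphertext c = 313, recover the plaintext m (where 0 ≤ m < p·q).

d_p = d mod (p−1) = 173 mod 12 = 5; d_q = d mod (q−1) = 29.
m₁ = c^(d_p) mod p: c ≡ 1 (mod 13), and 1^5 mod 13 = 1.
m₂ = c^(d_q) mod q: c ≡ 17 (mod 37), and 17^29 mod 37 = 5.
h = q_inv·(m₁ − m₂) mod p = 6·(1 − 5) mod 13 = 2.
m = m₂ + h·q = 5 + 2·37 = 79.

79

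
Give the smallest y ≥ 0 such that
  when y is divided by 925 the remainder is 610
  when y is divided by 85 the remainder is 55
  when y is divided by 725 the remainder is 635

gcd(925, 85) = 5 and 5 | (55 − 610), so the pair is consistent; merging gives y ≡ 12635 (mod 15725), where 15725 = lcm(925, 85).
gcd(15725, 725) = 25 and 25 | (635 − 12635), so the pair is consistent; merging gives y ≡ 91260 (mod 456025), where 456025 = lcm(15725, 725).
The solution is unique modulo lcm(925, 85, 725) = 456025.

91260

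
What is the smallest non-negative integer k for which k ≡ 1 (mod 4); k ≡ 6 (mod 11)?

17

Combine the congruences pairwise.
From k ≡ 1 (mod 4) write k = 1 + 4t. Substituting into k ≡ 6 (mod 11) gives 4t ≡ 5 (mod 11), and since 4⁻¹ ≡ 3 (mod 11), t ≡ 4. Hence k ≡ 1 + 4·4 = 17 (mod 44).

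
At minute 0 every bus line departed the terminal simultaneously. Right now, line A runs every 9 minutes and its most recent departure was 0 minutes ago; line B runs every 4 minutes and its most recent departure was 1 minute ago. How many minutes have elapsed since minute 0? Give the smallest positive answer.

From t ≡ 0 (mod 9) write t = 0 + 9s. Substituting into t ≡ 1 (mod 4) gives 9s ≡ 1 (mod 4), and since 1⁻¹ ≡ 1 (mod 4), s ≡ 1. Hence t ≡ 0 + 9·1 = 9 (mod 36).

9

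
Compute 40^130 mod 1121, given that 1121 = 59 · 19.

434

Mod 59: 40 ≡ 40; by Fermat, exponent reduces to 130 mod 58 = 14; 40^14 ≡ 21 (mod 59).
Mod 19: 40 ≡ 2; by Fermat, exponent reduces to 130 mod 18 = 4; 2^4 ≡ 16 (mod 19).
Combine by CRT: x ≡ 21 (mod 59), x ≡ 16 (mod 19) ⇒ x ≡ 434 (mod 1121).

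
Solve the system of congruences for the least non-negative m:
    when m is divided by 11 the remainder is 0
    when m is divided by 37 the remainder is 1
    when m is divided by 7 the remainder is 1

From m ≡ 0 (mod 11) write m = 0 + 11t. Substituting into m ≡ 1 (mod 37) gives 11t ≡ 1 (mod 37), and since 11⁻¹ ≡ 27 (mod 37), t ≡ 27. Hence m ≡ 0 + 11·27 = 297 (mod 407).
From m ≡ 297 (mod 407) write m = 297 + 407t. Substituting into m ≡ 1 (mod 7) gives 407t ≡ 5 (mod 7), and since 1⁻¹ ≡ 1 (mod 7), t ≡ 5. Hence m ≡ 297 + 407·5 = 2332 (mod 2849).

2332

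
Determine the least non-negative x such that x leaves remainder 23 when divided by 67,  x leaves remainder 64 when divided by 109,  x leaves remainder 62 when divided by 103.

183402

From x ≡ 23 (mod 67) write x = 23 + 67t. Substituting into x ≡ 64 (mod 109) gives 67t ≡ 41 (mod 109), and since 67⁻¹ ≡ 96 (mod 109), t ≡ 12. Hence x ≡ 23 + 67·12 = 827 (mod 7303).
From x ≡ 827 (mod 7303) write x = 827 + 7303t. Substituting into x ≡ 62 (mod 103) gives 7303t ≡ 59 (mod 103), and since 93⁻¹ ≡ 72 (mod 103), t ≡ 25. Hence x ≡ 827 + 7303·25 = 183402 (mod 752209).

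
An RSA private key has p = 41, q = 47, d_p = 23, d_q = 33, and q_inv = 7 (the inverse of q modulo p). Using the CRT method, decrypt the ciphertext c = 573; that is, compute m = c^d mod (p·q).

1229

m₁ = c^(d_p) mod p: c ≡ 40 (mod 41), and 40^23 mod 41 = 40.
m₂ = c^(d_q) mod q: c ≡ 9 (mod 47), and 9^33 mod 47 = 7.
h = q_inv·(m₁ − m₂) mod p = 7·(40 − 7) mod 41 = 26.
m = m₂ + h·q = 7 + 26·47 = 1229.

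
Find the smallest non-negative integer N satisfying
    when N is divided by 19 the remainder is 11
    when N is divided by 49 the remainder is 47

From N ≡ 11 (mod 19) write N = 11 + 19t. Substituting into N ≡ 47 (mod 49) gives 19t ≡ 36 (mod 49), and since 19⁻¹ ≡ 31 (mod 49), t ≡ 38. Hence N ≡ 11 + 19·38 = 733 (mod 931).

733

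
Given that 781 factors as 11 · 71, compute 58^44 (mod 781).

774

Mod 11: 58 ≡ 3; by Fermat, exponent reduces to 44 mod 10 = 4; 3^4 ≡ 4 (mod 11).
Mod 71: 58 ≡ 58; 58^44 ≡ 64 (mod 71).
Combine by CRT: x ≡ 4 (mod 11), x ≡ 64 (mod 71) ⇒ x ≡ 774 (mod 781).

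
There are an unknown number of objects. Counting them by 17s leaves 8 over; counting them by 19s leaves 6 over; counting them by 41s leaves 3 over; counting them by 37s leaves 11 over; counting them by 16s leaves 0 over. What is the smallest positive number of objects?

4670928

The moduli are pairwise coprime; M = 17·19·41·37·16 = 7839856.
M/17 = 461168; 461168 ≡ 9 (mod 17); 9·2 ≡ 1, so inverse 2.
M/19 = 412624; 412624 ≡ 1 (mod 19), inverse 1.
M/41 = 191216; 191216 ≡ 33 (mod 41); 33·5 ≡ 1, so inverse 5.
M/37 = 211888; 211888 ≡ 26 (mod 37); 26·10 ≡ 1, so inverse 10.
M/16 = 489991; 489991 ≡ 7 (mod 16); 7·7 ≡ 1, so inverse 7.
N ≡ 8·461168·2 + 6·412624·1 + 3·191216·5 + 11·211888·10 + 0·489991·7 = 36030352.
36030352 mod 7839856 = 4670928.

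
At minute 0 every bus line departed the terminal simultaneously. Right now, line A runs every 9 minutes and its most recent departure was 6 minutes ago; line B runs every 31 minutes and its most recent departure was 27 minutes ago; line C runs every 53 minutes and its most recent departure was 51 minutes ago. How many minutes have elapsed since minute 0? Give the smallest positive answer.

From t ≡ 6 (mod 9) write t = 6 + 9s. Substituting into t ≡ 27 (mod 31) gives 9s ≡ 21 (mod 31), and since 9⁻¹ ≡ 7 (mod 31), s ≡ 23. Hence t ≡ 6 + 9·23 = 213 (mod 279).
From t ≡ 213 (mod 279) write t = 213 + 279s. Substituting into t ≡ 51 (mod 53) gives 279s ≡ 50 (mod 53), and since 14⁻¹ ≡ 19 (mod 53), s ≡ 49. Hence t ≡ 213 + 279·49 = 13884 (mod 14787).

13884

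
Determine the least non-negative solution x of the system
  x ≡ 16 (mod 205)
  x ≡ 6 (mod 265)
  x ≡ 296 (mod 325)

208296

Combine the congruences pairwise.
gcd(205, 265) = 5 and 5 | (6 − 16), so the pair is consistent; merging gives x ≡ 1861 (mod 10865), where 10865 = lcm(205, 265).
gcd(10865, 325) = 5 and 5 | (296 − 1861), so the pair is consistent; merging gives x ≡ 208296 (mod 706225), where 706225 = lcm(10865, 325).
The solution is unique modulo lcm(205, 265, 325) = 706225.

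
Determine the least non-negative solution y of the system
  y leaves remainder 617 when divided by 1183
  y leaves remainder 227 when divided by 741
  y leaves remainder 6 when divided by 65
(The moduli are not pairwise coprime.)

gcd(1183, 741) = 13 and 13 | (227 − 617), so the pair is consistent; merging gives y ≡ 43205 (mod 67431), where 67431 = lcm(1183, 741).
gcd(67431, 65) = 13 and 13 | (6 − 43205), so the pair is consistent; merging gives y ≡ 110636 (mod 337155), where 337155 = lcm(67431, 65).
The solution is unique modulo lcm(1183, 741, 65) = 337155.

110636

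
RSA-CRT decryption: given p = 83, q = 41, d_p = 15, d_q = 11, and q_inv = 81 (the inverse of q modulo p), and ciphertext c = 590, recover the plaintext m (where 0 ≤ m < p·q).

m₁ = c^(d_p) mod p: c ≡ 9 (mod 83), and 9^15 mod 83 = 10.
m₂ = c^(d_q) mod q: c ≡ 16 (mod 41), and 16^11 mod 41 = 16.
h = q_inv·(m₁ − m₂) mod p = 81·(10 − 16) mod 83 = 12.
m = m₂ + h·q = 16 + 12·41 = 508.

508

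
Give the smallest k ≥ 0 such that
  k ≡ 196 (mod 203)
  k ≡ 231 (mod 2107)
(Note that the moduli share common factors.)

38157

gcd(203, 2107) = 7 and 7 | (231 − 196), so the pair is consistent; merging gives k ≡ 38157 (mod 61103), where 61103 = lcm(203, 2107).
The solution is unique modulo lcm(203, 2107) = 61103.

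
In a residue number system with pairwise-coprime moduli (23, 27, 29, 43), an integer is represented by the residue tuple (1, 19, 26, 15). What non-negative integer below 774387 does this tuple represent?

The moduli are pairwise coprime; N = 23·27·29·43 = 774387.
N/23 = 33669; 33669 ≡ 20 (mod 23); 20·15 ≡ 1, so inverse 15.
N/27 = 28681; 28681 ≡ 7 (mod 27); 7·4 ≡ 1, so inverse 4.
N/29 = 26703; 26703 ≡ 23 (mod 29); 23·24 ≡ 1, so inverse 24.
N/43 = 18009; 18009 ≡ 35 (mod 43); 35·16 ≡ 1, so inverse 16.
x ≡ 1·33669·15 + 19·28681·4 + 26·26703·24 + 15·18009·16 = 23669623.
23669623 mod 774387 = 438013.

438013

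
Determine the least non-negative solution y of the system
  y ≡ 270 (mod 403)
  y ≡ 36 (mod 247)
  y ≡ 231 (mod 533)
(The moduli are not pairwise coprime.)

Combine the congruences pairwise.
gcd(403, 247) = 13 and 13 | (36 − 270), so the pair is consistent; merging gives y ≡ 3494 (mod 7657), where 7657 = lcm(403, 247).
gcd(7657, 533) = 13 and 13 | (231 − 3494), so the pair is consistent; merging gives y ≡ 210233 (mod 313937), where 313937 = lcm(7657, 533).
The solution is unique modulo lcm(403, 247, 533) = 313937.

210233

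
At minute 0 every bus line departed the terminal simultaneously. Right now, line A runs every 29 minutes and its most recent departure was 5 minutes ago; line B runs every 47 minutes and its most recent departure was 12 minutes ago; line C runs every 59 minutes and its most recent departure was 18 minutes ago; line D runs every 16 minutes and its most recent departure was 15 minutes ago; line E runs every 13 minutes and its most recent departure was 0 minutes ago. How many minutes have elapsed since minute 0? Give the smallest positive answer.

8520031

From t ≡ 5 (mod 29) write t = 5 + 29s. Substituting into t ≡ 12 (mod 47) gives 29s ≡ 7 (mod 47), and since 29⁻¹ ≡ 13 (mod 47), s ≡ 44. Hence t ≡ 5 + 29·44 = 1281 (mod 1363).
From t ≡ 1281 (mod 1363) write t = 1281 + 1363s. Substituting into t ≡ 18 (mod 59) gives 1363s ≡ 35 (mod 59), and since 6⁻¹ ≡ 10 (mod 59), s ≡ 55. Hence t ≡ 1281 + 1363·55 = 76246 (mod 80417).
From t ≡ 76246 (mod 80417) write t = 76246 + 80417s. Substituting into t ≡ 15 (mod 16) gives 80417s ≡ 9 (mod 16), and since 1⁻¹ ≡ 1 (mod 16), s ≡ 9. Hence t ≡ 76246 + 80417·9 = 799999 (mod 1286672).
From t ≡ 799999 (mod 1286672) write t = 799999 + 1286672s. Substituting into t ≡ 0 (mod 13) gives 1286672s ≡ 8 (mod 13), and since 10⁻¹ ≡ 4 (mod 13), s ≡ 6. Hence t ≡ 799999 + 1286672·6 = 8520031 (mod 16726736).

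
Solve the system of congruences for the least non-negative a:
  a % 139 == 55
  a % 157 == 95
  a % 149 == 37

1735887

The moduli are pairwise coprime; N = 139·157·149 = 3251627.
N/139 = 23393; 23393 ≡ 41 (mod 139); 41·78 ≡ 1, so inverse 78.
N/157 = 20711; 20711 ≡ 144 (mod 157); 144·12 ≡ 1, so inverse 12.
N/149 = 21823; 21823 ≡ 69 (mod 149); 69·54 ≡ 1, so inverse 54.
a ≡ 55·23393·78 + 95·20711·12 + 37·21823·54 = 167568864.
167568864 mod 3251627 = 1735887.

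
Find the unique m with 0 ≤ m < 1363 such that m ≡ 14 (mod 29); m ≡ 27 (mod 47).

Combine the congruences pairwise.
From m ≡ 14 (mod 29) write m = 14 + 29t. Substituting into m ≡ 27 (mod 47) gives 29t ≡ 13 (mod 47), and since 29⁻¹ ≡ 13 (mod 47), t ≡ 28. Hence m ≡ 14 + 29·28 = 826 (mod 1363).

826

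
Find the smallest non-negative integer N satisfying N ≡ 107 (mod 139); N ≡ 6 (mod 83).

7891

Combine the congruences pairwise.
From N ≡ 107 (mod 139) write N = 107 + 139t. Substituting into N ≡ 6 (mod 83) gives 139t ≡ 65 (mod 83), and since 56⁻¹ ≡ 43 (mod 83), t ≡ 56. Hence N ≡ 107 + 139·56 = 7891 (mod 11537).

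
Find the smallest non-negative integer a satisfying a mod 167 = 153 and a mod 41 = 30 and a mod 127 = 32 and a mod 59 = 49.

37466937

The moduli are pairwise coprime; N = 167·41·127·59 = 51304571.
N/167 = 307213; 307213 ≡ 100 (mod 167); 100·162 ≡ 1, so inverse 162.
N/41 = 1251331; 1251331 ≡ 11 (mod 41); 11·15 ≡ 1, so inverse 15.
N/127 = 403973; 403973 ≡ 113 (mod 127); 113·9 ≡ 1, so inverse 9.
N/59 = 869569; 869569 ≡ 27 (mod 59); 27·35 ≡ 1, so inverse 35.
a ≡ 153·307213·162 + 30·1251331·15 + 32·403973·9 + 49·869569·35 = 9785335427.
9785335427 mod 51304571 = 37466937.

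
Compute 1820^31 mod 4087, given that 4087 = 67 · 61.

1840

Mod 67: 1820 ≡ 11; 11^31 ≡ 31 (mod 67).
Mod 61: 1820 ≡ 51; 51^31 ≡ 10 (mod 61).
Combine by CRT: x ≡ 31 (mod 67), x ≡ 10 (mod 61) ⇒ x ≡ 1840 (mod 4087).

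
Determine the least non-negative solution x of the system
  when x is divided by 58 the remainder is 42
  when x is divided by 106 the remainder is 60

2710

gcd(58, 106) = 2 and 2 | (60 − 42), so the pair is consistent; merging gives x ≡ 2710 (mod 3074), where 3074 = lcm(58, 106).
The solution is unique modulo lcm(58, 106) = 3074.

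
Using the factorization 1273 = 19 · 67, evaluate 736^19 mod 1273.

Mod 19: 736 ≡ 14; by Fermat, exponent reduces to 19 mod 18 = 1; 14^1 ≡ 14 (mod 19).
Mod 67: 736 ≡ 66; 66^19 ≡ 66 (mod 67).
Combine by CRT: x ≡ 14 (mod 19), x ≡ 66 (mod 67) ⇒ x ≡ 736 (mod 1273).

736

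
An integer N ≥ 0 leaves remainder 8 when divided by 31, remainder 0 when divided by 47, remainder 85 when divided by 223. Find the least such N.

Combine the congruences pairwise.
From N ≡ 8 (mod 31) write N = 8 + 31t. Substituting into N ≡ 0 (mod 47) gives 31t ≡ 39 (mod 47), and since 31⁻¹ ≡ 44 (mod 47), t ≡ 24. Hence N ≡ 8 + 31·24 = 752 (mod 1457).
From N ≡ 752 (mod 1457) write N = 752 + 1457t. Substituting into N ≡ 85 (mod 223) gives 1457t ≡ 2 (mod 223), and since 119⁻¹ ≡ 15 (mod 223), t ≡ 30. Hence N ≡ 752 + 1457·30 = 44462 (mod 324911).

44462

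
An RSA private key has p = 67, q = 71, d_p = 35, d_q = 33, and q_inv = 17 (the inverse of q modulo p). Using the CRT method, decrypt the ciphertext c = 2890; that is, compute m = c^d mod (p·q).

3498

m₁ = c^(d_p) mod p: c ≡ 9 (mod 67), and 9^35 mod 67 = 14.
m₂ = c^(d_q) mod q: c ≡ 50 (mod 71), and 50^33 mod 71 = 19.
h = q_inv·(m₁ − m₂) mod p = 17·(14 − 19) mod 67 = 49.
m = m₂ + h·q = 19 + 49·71 = 3498.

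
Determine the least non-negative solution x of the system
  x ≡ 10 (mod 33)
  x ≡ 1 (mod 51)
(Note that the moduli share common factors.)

Combine the congruences pairwise.
gcd(33, 51) = 3 and 3 | (1 − 10), so the pair is consistent; merging gives x ≡ 307 (mod 561), where 561 = lcm(33, 51).
The solution is unique modulo lcm(33, 51) = 561.

307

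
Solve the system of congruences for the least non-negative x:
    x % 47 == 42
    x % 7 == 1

183

Combine the congruences pairwise.
From x ≡ 42 (mod 47) write x = 42 + 47t. Substituting into x ≡ 1 (mod 7) gives 47t ≡ 1 (mod 7), and since 5⁻¹ ≡ 3 (mod 7), t ≡ 3. Hence x ≡ 42 + 47·3 = 183 (mod 329).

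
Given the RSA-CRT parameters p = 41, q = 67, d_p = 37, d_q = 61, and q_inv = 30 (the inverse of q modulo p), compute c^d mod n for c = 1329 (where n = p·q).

m₁ = c^(d_p) mod p: c ≡ 17 (mod 41), and 17^37 mod 41 = 35.
m₂ = c^(d_q) mod q: c ≡ 56 (mod 67), and 56^61 mod 67 = 4.
h = q_inv·(m₁ − m₂) mod p = 30·(35 − 4) mod 41 = 28.
m = m₂ + h·q = 4 + 28·67 = 1880.

1880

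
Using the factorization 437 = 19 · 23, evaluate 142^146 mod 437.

271

Mod 19: 142 ≡ 9; by Fermat, exponent reduces to 146 mod 18 = 2; 9^2 ≡ 5 (mod 19).
Mod 23: 142 ≡ 4; by Fermat, exponent reduces to 146 mod 22 = 14; 4^14 ≡ 18 (mod 23).
Combine by CRT: x ≡ 5 (mod 19), x ≡ 18 (mod 23) ⇒ x ≡ 271 (mod 437).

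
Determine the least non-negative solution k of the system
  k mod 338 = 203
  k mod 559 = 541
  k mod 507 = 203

29609

gcd(338, 559) = 13 and 13 | (541 − 203), so the pair is consistent; merging gives k ≡ 541 (mod 14534), where 14534 = lcm(338, 559).
gcd(14534, 507) = 169 and 169 | (203 − 541), so the pair is consistent; merging gives k ≡ 29609 (mod 43602), where 43602 = lcm(14534, 507).
The solution is unique modulo lcm(338, 559, 507) = 43602.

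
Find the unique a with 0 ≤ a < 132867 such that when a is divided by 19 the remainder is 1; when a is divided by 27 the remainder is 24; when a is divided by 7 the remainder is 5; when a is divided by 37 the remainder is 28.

55158

The moduli are pairwise coprime; N = 19·27·7·37 = 132867.
N/19 = 6993; 6993 ≡ 1 (mod 19), inverse 1.
N/27 = 4921; 4921 ≡ 7 (mod 27); 7·4 ≡ 1, so inverse 4.
N/7 = 18981; 18981 ≡ 4 (mod 7); 4·2 ≡ 1, so inverse 2.
N/37 = 3591; 3591 ≡ 2 (mod 37); 2·19 ≡ 1, so inverse 19.
a ≡ 1·6993·1 + 24·4921·4 + 5·18981·2 + 28·3591·19 = 2579631.
2579631 mod 132867 = 55158.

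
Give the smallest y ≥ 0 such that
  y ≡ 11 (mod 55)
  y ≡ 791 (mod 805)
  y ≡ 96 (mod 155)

235851

Combine the congruences pairwise.
gcd(55, 805) = 5 and 5 | (791 − 11), so the pair is consistent; merging gives y ≡ 5621 (mod 8855), where 8855 = lcm(55, 805).
gcd(8855, 155) = 5 and 5 | (96 − 5621), so the pair is consistent; merging gives y ≡ 235851 (mod 274505), where 274505 = lcm(8855, 155).
The solution is unique modulo lcm(55, 805, 155) = 274505.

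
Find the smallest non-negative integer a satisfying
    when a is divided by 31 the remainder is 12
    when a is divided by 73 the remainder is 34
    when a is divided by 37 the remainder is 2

From a ≡ 12 (mod 31) write a = 12 + 31t. Substituting into a ≡ 34 (mod 73) gives 31t ≡ 22 (mod 73), and since 31⁻¹ ≡ 33 (mod 73), t ≡ 69. Hence a ≡ 12 + 31·69 = 2151 (mod 2263).
From a ≡ 2151 (mod 2263) write a = 2151 + 2263t. Substituting into a ≡ 2 (mod 37) gives 2263t ≡ 34 (mod 37), and since 6⁻¹ ≡ 31 (mod 37), t ≡ 18. Hence a ≡ 2151 + 2263·18 = 42885 (mod 83731).

42885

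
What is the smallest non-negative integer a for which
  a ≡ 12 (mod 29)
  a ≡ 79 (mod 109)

2477

From a ≡ 12 (mod 29) write a = 12 + 29t. Substituting into a ≡ 79 (mod 109) gives 29t ≡ 67 (mod 109), and since 29⁻¹ ≡ 94 (mod 109), t ≡ 85. Hence a ≡ 12 + 29·85 = 2477 (mod 3161).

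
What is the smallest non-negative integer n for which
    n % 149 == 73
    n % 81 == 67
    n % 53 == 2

493114

From n ≡ 73 (mod 149) write n = 73 + 149t. Substituting into n ≡ 67 (mod 81) gives 149t ≡ 75 (mod 81), and since 68⁻¹ ≡ 56 (mod 81), t ≡ 69. Hence n ≡ 73 + 149·69 = 10354 (mod 12069).
From n ≡ 10354 (mod 12069) write n = 10354 + 12069t. Substituting into n ≡ 2 (mod 53) gives 12069t ≡ 36 (mod 53), and since 38⁻¹ ≡ 7 (mod 53), t ≡ 40. Hence n ≡ 10354 + 12069·40 = 493114 (mod 639657).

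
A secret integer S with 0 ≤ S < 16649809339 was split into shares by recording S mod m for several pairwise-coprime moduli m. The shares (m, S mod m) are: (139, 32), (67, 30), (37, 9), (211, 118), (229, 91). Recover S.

The moduli are pairwise coprime; N = 139·67·37·211·229 = 16649809339.
N/139 = 119782801; 119782801 ≡ 107 (mod 139); 107·13 ≡ 1, so inverse 13.
N/67 = 248504617; 248504617 ≡ 9 (mod 67); 9·15 ≡ 1, so inverse 15.
N/37 = 449994847; 449994847 ≡ 33 (mod 37); 33·9 ≡ 1, so inverse 9.
N/211 = 78909049; 78909049 ≡ 113 (mod 211); 113·183 ≡ 1, so inverse 183.
N/229 = 72706591; 72706591 ≡ 7 (mod 229); 7·131 ≡ 1, so inverse 131.
S ≡ 32·119782801·13 + 30·248504617·15 + 9·449994847·9 + 118·78909049·183 + 91·72706591·131 = 2768803580890.
2768803580890 mod 16649809339 = 4935230616.

4935230616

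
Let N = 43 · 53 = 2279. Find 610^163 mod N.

Mod 43: 610 ≡ 8; by Fermat, exponent reduces to 163 mod 42 = 37; 8^37 ≡ 22 (mod 43).
Mod 53: 610 ≡ 27; by Fermat, exponent reduces to 163 mod 52 = 7; 27^7 ≡ 41 (mod 53).
Combine by CRT: x ≡ 22 (mod 43), x ≡ 41 (mod 53) ⇒ x ≡ 624 (mod 2279).

624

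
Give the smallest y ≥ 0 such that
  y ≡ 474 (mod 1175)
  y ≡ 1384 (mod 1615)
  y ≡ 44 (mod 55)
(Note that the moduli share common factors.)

gcd(1175, 1615) = 5 and 5 | (1384 − 474), so the pair is consistent; merging gives y ≡ 75674 (mod 379525), where 379525 = lcm(1175, 1615).
gcd(379525, 55) = 5 and 5 | (44 − 75674), so the pair is consistent; merging gives y ≡ 834724 (mod 4174775), where 4174775 = lcm(379525, 55).
The solution is unique modulo lcm(1175, 1615, 55) = 4174775.

834724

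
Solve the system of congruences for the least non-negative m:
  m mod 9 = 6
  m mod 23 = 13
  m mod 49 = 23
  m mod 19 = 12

From m ≡ 6 (mod 9) write m = 6 + 9t. Substituting into m ≡ 13 (mod 23) gives 9t ≡ 7 (mod 23), and since 9⁻¹ ≡ 18 (mod 23), t ≡ 11. Hence m ≡ 6 + 9·11 = 105 (mod 207).
From m ≡ 105 (mod 207) write m = 105 + 207t. Substituting into m ≡ 23 (mod 49) gives 207t ≡ 16 (mod 49), and since 11⁻¹ ≡ 9 (mod 49), t ≡ 46. Hence m ≡ 105 + 207·46 = 9627 (mod 10143).
From m ≡ 9627 (mod 10143) write m = 9627 + 10143t. Substituting into m ≡ 12 (mod 19) gives 10143t ≡ 18 (mod 19), and since 16⁻¹ ≡ 6 (mod 19), t ≡ 13. Hence m ≡ 9627 + 10143·13 = 141486 (mod 192717).

141486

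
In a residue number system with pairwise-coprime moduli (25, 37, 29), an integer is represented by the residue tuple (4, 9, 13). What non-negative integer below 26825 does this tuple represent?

The moduli are pairwise coprime; N = 25·37·29 = 26825.
N/25 = 1073; 1073 ≡ 23 (mod 25); 23·12 ≡ 1, so inverse 12.
N/37 = 725; 725 ≡ 22 (mod 37); 22·32 ≡ 1, so inverse 32.
N/29 = 925; 925 ≡ 26 (mod 29); 26·19 ≡ 1, so inverse 19.
x ≡ 4·1073·12 + 9·725·32 + 13·925·19 = 488779.
488779 mod 26825 = 5929.

5929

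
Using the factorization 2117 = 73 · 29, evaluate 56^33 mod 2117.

229

Mod 73: 56 ≡ 56; 56^33 ≡ 10 (mod 73).
Mod 29: 56 ≡ 27; by Fermat, exponent reduces to 33 mod 28 = 5; 27^5 ≡ 26 (mod 29).
Combine by CRT: x ≡ 10 (mod 73), x ≡ 26 (mod 29) ⇒ x ≡ 229 (mod 2117).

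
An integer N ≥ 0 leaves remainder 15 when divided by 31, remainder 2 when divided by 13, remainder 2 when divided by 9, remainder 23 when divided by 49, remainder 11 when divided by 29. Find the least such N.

1371827

From N ≡ 15 (mod 31) write N = 15 + 31t. Substituting into N ≡ 2 (mod 13) gives 31t ≡ 0 (mod 13), and since 5⁻¹ ≡ 8 (mod 13), t ≡ 0. Hence N ≡ 15 + 31·0 = 15 (mod 403).
From N ≡ 15 (mod 403) write N = 15 + 403t. Substituting into N ≡ 2 (mod 9) gives 403t ≡ 5 (mod 9), and since 7⁻¹ ≡ 4 (mod 9), t ≡ 2. Hence N ≡ 15 + 403·2 = 821 (mod 3627).
From N ≡ 821 (mod 3627) write N = 821 + 3627t. Substituting into N ≡ 23 (mod 49) gives 3627t ≡ 35 (mod 49), and since 1⁻¹ ≡ 1 (mod 49), t ≡ 35. Hence N ≡ 821 + 3627·35 = 127766 (mod 177723).
From N ≡ 127766 (mod 177723) write N = 127766 + 177723t. Substituting into N ≡ 11 (mod 29) gives 177723t ≡ 19 (mod 29), and since 11⁻¹ ≡ 8 (mod 29), t ≡ 7. Hence N ≡ 127766 + 177723·7 = 1371827 (mod 5153967).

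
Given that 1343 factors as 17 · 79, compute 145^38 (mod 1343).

Mod 17: 145 ≡ 9; by Fermat, exponent reduces to 38 mod 16 = 6; 9^6 ≡ 4 (mod 17).
Mod 79: 145 ≡ 66; 66^38 ≡ 73 (mod 79).
Combine by CRT: x ≡ 4 (mod 17), x ≡ 73 (mod 79) ⇒ x ≡ 310 (mod 1343).

310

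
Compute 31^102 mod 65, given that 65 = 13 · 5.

Mod 13: 31 ≡ 5; by Fermat, exponent reduces to 102 mod 12 = 6; 5^6 ≡ 12 (mod 13).
Mod 5: 31 ≡ 1; by Fermat, exponent reduces to 102 mod 4 = 2; 1^2 ≡ 1 (mod 5).
Combine by CRT: x ≡ 12 (mod 13), x ≡ 1 (mod 5) ⇒ x ≡ 51 (mod 65).

51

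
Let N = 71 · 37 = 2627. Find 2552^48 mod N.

445

Mod 71: 2552 ≡ 67; 67^48 ≡ 19 (mod 71).
Mod 37: 2552 ≡ 36; by Fermat, exponent reduces to 48 mod 36 = 12; 36^12 ≡ 1 (mod 37).
Combine by CRT: x ≡ 19 (mod 71), x ≡ 1 (mod 37) ⇒ x ≡ 445 (mod 2627).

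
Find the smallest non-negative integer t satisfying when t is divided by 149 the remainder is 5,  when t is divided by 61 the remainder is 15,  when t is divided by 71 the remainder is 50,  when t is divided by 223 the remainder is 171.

71944208

The moduli are pairwise coprime; N = 149·61·71·223 = 143906137.
N/149 = 965813; 965813 ≡ 144 (mod 149); 144·119 ≡ 1, so inverse 119.
N/61 = 2359117; 2359117 ≡ 3 (mod 61); 3·41 ≡ 1, so inverse 41.
N/71 = 2026847; 2026847 ≡ 10 (mod 71); 10·64 ≡ 1, so inverse 64.
N/223 = 645319; 645319 ≡ 180 (mod 223); 180·140 ≡ 1, so inverse 140.
t ≡ 5·965813·119 + 15·2359117·41 + 50·2026847·64 + 171·645319·140 = 23960362950.
23960362950 mod 143906137 = 71944208.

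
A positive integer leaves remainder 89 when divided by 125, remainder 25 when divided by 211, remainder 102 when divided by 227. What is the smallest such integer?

427089

Combine the congruences pairwise.
From m ≡ 89 (mod 125) write m = 89 + 125t. Substituting into m ≡ 25 (mod 211) gives 125t ≡ 147 (mod 211), and since 125⁻¹ ≡ 184 (mod 211), t ≡ 40. Hence m ≡ 89 + 125·40 = 5089 (mod 26375).
From m ≡ 5089 (mod 26375) write m = 5089 + 26375t. Substituting into m ≡ 102 (mod 227) gives 26375t ≡ 7 (mod 227), and since 43⁻¹ ≡ 132 (mod 227), t ≡ 16. Hence m ≡ 5089 + 26375·16 = 427089 (mod 5987125).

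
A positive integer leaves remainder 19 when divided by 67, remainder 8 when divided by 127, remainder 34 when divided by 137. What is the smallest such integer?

Combine the congruences pairwise.
From m ≡ 19 (mod 67) write m = 19 + 67t. Substituting into m ≡ 8 (mod 127) gives 67t ≡ 116 (mod 127), and since 67⁻¹ ≡ 91 (mod 127), t ≡ 15. Hence m ≡ 19 + 67·15 = 1024 (mod 8509).
From m ≡ 1024 (mod 8509) write m = 1024 + 8509t. Substituting into m ≡ 34 (mod 137) gives 8509t ≡ 106 (mod 137), and since 15⁻¹ ≡ 64 (mod 137), t ≡ 71. Hence m ≡ 1024 + 8509·71 = 605163 (mod 1165733).

605163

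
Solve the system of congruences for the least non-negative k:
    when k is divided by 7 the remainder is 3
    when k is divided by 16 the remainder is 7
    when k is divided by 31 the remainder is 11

3111

From k ≡ 3 (mod 7) write k = 3 + 7t. Substituting into k ≡ 7 (mod 16) gives 7t ≡ 4 (mod 16), and since 7⁻¹ ≡ 7 (mod 16), t ≡ 12. Hence k ≡ 3 + 7·12 = 87 (mod 112).
From k ≡ 87 (mod 112) write k = 87 + 112t. Substituting into k ≡ 11 (mod 31) gives 112t ≡ 17 (mod 31), and since 19⁻¹ ≡ 18 (mod 31), t ≡ 27. Hence k ≡ 87 + 112·27 = 3111 (mod 3472).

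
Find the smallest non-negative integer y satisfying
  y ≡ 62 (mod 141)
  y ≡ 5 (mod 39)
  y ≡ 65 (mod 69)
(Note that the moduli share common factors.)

Combine the congruences pairwise.
gcd(141, 39) = 3 and 3 | (5 − 62), so the pair is consistent; merging gives y ≡ 1331 (mod 1833), where 1833 = lcm(141, 39).
gcd(1833, 69) = 3 and 3 | (65 − 1331), so the pair is consistent; merging gives y ≡ 19661 (mod 42159), where 42159 = lcm(1833, 69).
The solution is unique modulo lcm(141, 39, 69) = 42159.

19661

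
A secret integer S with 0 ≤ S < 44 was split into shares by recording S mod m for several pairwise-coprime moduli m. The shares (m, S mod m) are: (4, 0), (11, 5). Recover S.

16

From S ≡ 0 (mod 4) write S = 0 + 4t. Substituting into S ≡ 5 (mod 11) gives 4t ≡ 5 (mod 11), and since 4⁻¹ ≡ 3 (mod 11), t ≡ 4. Hence S ≡ 0 + 4·4 = 16 (mod 44).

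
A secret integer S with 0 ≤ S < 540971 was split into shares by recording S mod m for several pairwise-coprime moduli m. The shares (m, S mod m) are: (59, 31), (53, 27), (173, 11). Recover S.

254321

The moduli are pairwise coprime; N = 59·53·173 = 540971.
N/59 = 9169; 9169 ≡ 24 (mod 59); 24·32 ≡ 1, so inverse 32.
N/53 = 10207; 10207 ≡ 31 (mod 53); 31·12 ≡ 1, so inverse 12.
N/173 = 3127; 3127 ≡ 13 (mod 173); 13·40 ≡ 1, so inverse 40.
S ≡ 31·9169·32 + 27·10207·12 + 11·3127·40 = 13778596.
13778596 mod 540971 = 254321.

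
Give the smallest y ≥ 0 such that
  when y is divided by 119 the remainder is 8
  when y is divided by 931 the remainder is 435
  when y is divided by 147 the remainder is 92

24641

Combine the congruences pairwise.
gcd(119, 931) = 7 and 7 | (435 − 8), so the pair is consistent; merging gives y ≡ 8814 (mod 15827), where 15827 = lcm(119, 931).
gcd(15827, 147) = 49 and 49 | (92 − 8814), so the pair is consistent; merging gives y ≡ 24641 (mod 47481), where 47481 = lcm(15827, 147).
The solution is unique modulo lcm(119, 931, 147) = 47481.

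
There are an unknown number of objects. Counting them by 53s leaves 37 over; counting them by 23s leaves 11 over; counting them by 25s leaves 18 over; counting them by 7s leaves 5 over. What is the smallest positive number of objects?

131318

The moduli are pairwise coprime; M = 53·23·25·7 = 213325.
M/53 = 4025; 4025 ≡ 50 (mod 53); 50·35 ≡ 1, so inverse 35.
M/23 = 9275; 9275 ≡ 6 (mod 23); 6·4 ≡ 1, so inverse 4.
M/25 = 8533; 8533 ≡ 8 (mod 25); 8·22 ≡ 1, so inverse 22.
M/7 = 30475; 30475 ≡ 4 (mod 7); 4·2 ≡ 1, so inverse 2.
N ≡ 37·4025·35 + 11·9275·4 + 18·8533·22 + 5·30475·2 = 9304293.
9304293 mod 213325 = 131318.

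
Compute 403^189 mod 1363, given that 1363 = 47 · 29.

418

Mod 47: 403 ≡ 27; by Fermat, exponent reduces to 189 mod 46 = 5; 27^5 ≡ 42 (mod 47).
Mod 29: 403 ≡ 26; by Fermat, exponent reduces to 189 mod 28 = 21; 26^21 ≡ 12 (mod 29).
Combine by CRT: x ≡ 42 (mod 47), x ≡ 12 (mod 29) ⇒ x ≡ 418 (mod 1363).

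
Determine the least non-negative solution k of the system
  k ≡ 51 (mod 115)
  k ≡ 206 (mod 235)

Combine the congruences pairwise.
gcd(115, 235) = 5 and 5 | (206 − 51), so the pair is consistent; merging gives k ≡ 3731 (mod 5405), where 5405 = lcm(115, 235).
The solution is unique modulo lcm(115, 235) = 5405.

3731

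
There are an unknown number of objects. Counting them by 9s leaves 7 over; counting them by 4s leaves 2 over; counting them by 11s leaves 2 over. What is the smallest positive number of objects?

The moduli are pairwise coprime; M = 9·4·11 = 396.
M/9 = 44; 44 ≡ 8 (mod 9); 8·8 ≡ 1, so inverse 8.
M/4 = 99; 99 ≡ 3 (mod 4); 3·3 ≡ 1, so inverse 3.
M/11 = 36; 36 ≡ 3 (mod 11); 3·4 ≡ 1, so inverse 4.
N ≡ 7·44·8 + 2·99·3 + 2·36·4 = 3346.
3346 mod 396 = 178.

178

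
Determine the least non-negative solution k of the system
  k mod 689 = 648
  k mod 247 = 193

3404

gcd(689, 247) = 13 and 13 | (193 − 648), so the pair is consistent; merging gives k ≡ 3404 (mod 13091), where 13091 = lcm(689, 247).
The solution is unique modulo lcm(689, 247) = 13091.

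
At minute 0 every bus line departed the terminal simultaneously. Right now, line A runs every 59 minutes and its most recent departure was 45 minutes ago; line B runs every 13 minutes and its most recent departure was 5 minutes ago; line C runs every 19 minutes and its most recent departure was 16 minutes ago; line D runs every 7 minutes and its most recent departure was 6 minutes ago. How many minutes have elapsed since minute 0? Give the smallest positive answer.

The moduli are pairwise coprime; N = 59·13·19·7 = 102011.
N/59 = 1729; 1729 ≡ 18 (mod 59); 18·23 ≡ 1, so inverse 23.
N/13 = 7847; 7847 ≡ 8 (mod 13); 8·5 ≡ 1, so inverse 5.
N/19 = 5369; 5369 ≡ 11 (mod 19); 11·7 ≡ 1, so inverse 7.
N/7 = 14573; 14573 ≡ 6 (mod 7); 6·6 ≡ 1, so inverse 6.
t ≡ 45·1729·23 + 5·7847·5 + 16·5369·7 + 6·14573·6 = 3111646.
3111646 mod 102011 = 51316.

51316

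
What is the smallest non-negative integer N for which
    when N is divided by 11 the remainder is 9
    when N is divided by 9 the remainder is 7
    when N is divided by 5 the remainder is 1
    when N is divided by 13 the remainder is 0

6136

From N ≡ 9 (mod 11) write N = 9 + 11t. Substituting into N ≡ 7 (mod 9) gives 11t ≡ 7 (mod 9), and since 2⁻¹ ≡ 5 (mod 9), t ≡ 8. Hence N ≡ 9 + 11·8 = 97 (mod 99).
From N ≡ 97 (mod 99) write N = 97 + 99t. Substituting into N ≡ 1 (mod 5) gives 99t ≡ 4 (mod 5), and since 4⁻¹ ≡ 4 (mod 5), t ≡ 1. Hence N ≡ 97 + 99·1 = 196 (mod 495).
From N ≡ 196 (mod 495) write N = 196 + 495t. Substituting into N ≡ 0 (mod 13) gives 495t ≡ 12 (mod 13), and since 1⁻¹ ≡ 1 (mod 13), t ≡ 12. Hence N ≡ 196 + 495·12 = 6136 (mod 6435).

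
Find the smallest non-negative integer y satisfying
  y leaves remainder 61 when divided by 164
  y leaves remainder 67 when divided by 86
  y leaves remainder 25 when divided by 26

gcd(164, 86) = 2 and 2 | (67 − 61), so the pair is consistent; merging gives y ≡ 1701 (mod 7052), where 7052 = lcm(164, 86).
gcd(7052, 26) = 2 and 2 | (25 − 1701), so the pair is consistent; merging gives y ≡ 79273 (mod 91676), where 91676 = lcm(7052, 26).
The solution is unique modulo lcm(164, 86, 26) = 91676.

79273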